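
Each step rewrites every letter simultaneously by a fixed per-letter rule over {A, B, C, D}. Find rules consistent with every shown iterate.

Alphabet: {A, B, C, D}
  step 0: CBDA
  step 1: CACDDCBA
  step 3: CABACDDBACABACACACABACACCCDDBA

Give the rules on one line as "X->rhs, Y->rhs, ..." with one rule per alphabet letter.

  step 0 ⇒ step 1: CBDA ⇒ CA·CDD·C·BA
    A ↦ BA
    B ↦ CDD
    C ↦ CA
    D ↦ C

A->BA, B->CDD, C->CA, D->C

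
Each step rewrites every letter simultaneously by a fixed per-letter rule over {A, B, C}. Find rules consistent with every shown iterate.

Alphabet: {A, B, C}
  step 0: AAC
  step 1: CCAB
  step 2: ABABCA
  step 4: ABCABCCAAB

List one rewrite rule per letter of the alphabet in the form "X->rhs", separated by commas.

  step 1 ⇒ step 2: CCAB ⇒ AB·AB·C·A
    A ↦ C
    B ↦ A
    C ↦ AB

A->C, B->A, C->AB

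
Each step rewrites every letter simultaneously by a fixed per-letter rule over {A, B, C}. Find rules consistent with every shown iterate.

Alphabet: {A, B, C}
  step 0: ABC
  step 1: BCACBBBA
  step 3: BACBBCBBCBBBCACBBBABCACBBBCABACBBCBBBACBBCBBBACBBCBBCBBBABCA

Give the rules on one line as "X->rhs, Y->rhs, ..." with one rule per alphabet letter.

  step 0 ⇒ step 1: ABC ⇒ BCA·CBB·BA
    A ↦ BCA
    B ↦ CBB
    C ↦ BA

A->BCA, B->CBB, C->BA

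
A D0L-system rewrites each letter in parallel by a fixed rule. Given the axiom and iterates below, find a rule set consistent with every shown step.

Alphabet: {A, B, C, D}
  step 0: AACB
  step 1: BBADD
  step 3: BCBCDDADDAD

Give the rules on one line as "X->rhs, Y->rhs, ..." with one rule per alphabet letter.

A->B, B->D, C->AD, D->BC

  step 0 ⇒ step 1: AACB ⇒ B·B·AD·D
    A ↦ B
    B ↦ D
    C ↦ AD
    D ↦ BC  (constrained at step 1)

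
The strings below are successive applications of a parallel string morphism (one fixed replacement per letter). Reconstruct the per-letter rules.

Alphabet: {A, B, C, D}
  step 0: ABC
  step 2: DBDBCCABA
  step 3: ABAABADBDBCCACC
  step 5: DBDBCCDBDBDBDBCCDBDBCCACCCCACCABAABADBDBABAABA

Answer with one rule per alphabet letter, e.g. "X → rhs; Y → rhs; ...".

A->CC, B->A, C->DB, D->AB

  step 2 ⇒ step 3: DBDBCCABA ⇒ AB·A·AB·A·DB·DB·CC·A·CC
    A ↦ CC
    B ↦ A
    C ↦ DB
    D ↦ AB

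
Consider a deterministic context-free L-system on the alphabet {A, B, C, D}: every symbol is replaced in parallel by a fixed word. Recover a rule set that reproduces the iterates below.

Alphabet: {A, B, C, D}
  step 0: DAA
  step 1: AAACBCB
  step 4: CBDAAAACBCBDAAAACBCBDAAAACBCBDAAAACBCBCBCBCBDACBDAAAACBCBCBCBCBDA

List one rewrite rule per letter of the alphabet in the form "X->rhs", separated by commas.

A->CB, B->DA, C->CB, D->AAA

  step 0 ⇒ step 1: DAA ⇒ AAA·CB·CB
    A ↦ CB
    D ↦ AAA
    B ↦ DA  (constrained at step 1)
    C ↦ CB  (constrained at step 1)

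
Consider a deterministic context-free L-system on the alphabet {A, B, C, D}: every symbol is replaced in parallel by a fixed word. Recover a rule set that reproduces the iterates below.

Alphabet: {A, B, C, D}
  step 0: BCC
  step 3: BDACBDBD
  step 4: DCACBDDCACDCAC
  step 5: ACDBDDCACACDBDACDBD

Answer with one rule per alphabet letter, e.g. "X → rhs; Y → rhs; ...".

A->B, B->DC, C->D, D->AC

  step 4 ⇒ step 5: DCACBDDCACDCAC ⇒ AC·D·B·D·DC·AC·AC·D·B·D·AC·D·B·D
    A ↦ B
    B ↦ DC
    C ↦ D
    D ↦ AC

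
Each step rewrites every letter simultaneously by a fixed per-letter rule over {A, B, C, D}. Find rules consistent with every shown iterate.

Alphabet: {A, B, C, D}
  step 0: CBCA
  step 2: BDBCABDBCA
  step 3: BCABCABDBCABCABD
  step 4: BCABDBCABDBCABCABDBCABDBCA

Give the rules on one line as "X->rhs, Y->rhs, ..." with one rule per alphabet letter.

  step 3 ⇒ step 4: BCABCABDBCABCABD ⇒ BC·A·BD·BC·A·BD·BC·A·BC·A·BD·BC·A·BD·BC·A
    A ↦ BD
    B ↦ BC
    C ↦ A
    D ↦ A

A->BD, B->BC, C->A, D->A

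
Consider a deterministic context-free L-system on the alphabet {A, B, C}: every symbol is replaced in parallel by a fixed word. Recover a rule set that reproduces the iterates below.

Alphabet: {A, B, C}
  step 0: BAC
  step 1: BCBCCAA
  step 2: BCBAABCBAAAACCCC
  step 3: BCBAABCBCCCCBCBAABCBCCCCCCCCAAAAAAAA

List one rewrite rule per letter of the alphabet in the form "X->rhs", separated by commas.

  step 2 ⇒ step 3: BCBAABCBAAAACCCC ⇒ BCB·AA·BCB·CC·CC·BCB·AA·BCB·CC·CC·CC·CC·AA·AA·AA·AA
    A ↦ CC
    B ↦ BCB
    C ↦ AA

A->CC, B->BCB, C->AA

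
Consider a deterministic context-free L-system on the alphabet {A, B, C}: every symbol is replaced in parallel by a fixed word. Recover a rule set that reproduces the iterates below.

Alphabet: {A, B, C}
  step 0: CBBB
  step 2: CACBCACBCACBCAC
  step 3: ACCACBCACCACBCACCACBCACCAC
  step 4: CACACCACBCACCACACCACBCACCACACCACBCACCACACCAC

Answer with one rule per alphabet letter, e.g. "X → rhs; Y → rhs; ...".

  step 3 ⇒ step 4: ACCACBCACCACBCACCACBCACCAC ⇒ C·AC·AC·C·AC·BC·AC·C·AC·AC·C·AC·BC·AC·C·AC·AC·C·AC·BC·AC·C·AC·AC·C·AC
    A ↦ C
    B ↦ BC
    C ↦ AC

A->C, B->BC, C->AC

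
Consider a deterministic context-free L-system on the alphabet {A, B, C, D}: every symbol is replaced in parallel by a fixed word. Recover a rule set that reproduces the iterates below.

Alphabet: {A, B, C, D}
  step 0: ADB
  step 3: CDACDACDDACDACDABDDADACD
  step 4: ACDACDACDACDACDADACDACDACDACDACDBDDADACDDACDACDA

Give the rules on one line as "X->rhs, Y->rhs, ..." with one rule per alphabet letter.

  step 3 ⇒ step 4: CDACDACDDACDACDABDDADACD ⇒ AC·DA·CD·AC·DA·CD·AC·DA·DA·CD·AC·DA·CD·AC·DA·CD·BD·DA·DA·CD·DA·CD·AC·DA
    A ↦ CD
    B ↦ BD
    C ↦ AC
    D ↦ DA

A->CD, B->BD, C->AC, D->DA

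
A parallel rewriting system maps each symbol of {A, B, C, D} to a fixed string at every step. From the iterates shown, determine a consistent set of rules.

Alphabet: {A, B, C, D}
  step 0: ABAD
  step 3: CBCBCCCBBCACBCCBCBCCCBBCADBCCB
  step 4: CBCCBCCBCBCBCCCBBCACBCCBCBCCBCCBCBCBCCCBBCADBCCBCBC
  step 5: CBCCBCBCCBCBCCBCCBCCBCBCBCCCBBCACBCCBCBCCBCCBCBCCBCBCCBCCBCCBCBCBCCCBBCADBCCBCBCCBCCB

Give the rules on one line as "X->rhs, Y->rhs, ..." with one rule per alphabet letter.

A->BCA, B->C, C->CB, D->DB

  step 4 ⇒ step 5: CBCCBCCBCBCBCCCBBCACBCCBCBCCBCCBCBCBCCCBBCADBCCBCBC ⇒ CB·C·CB·CB·C·CB·CB·C·CB·C·CB·C·CB·CB·CB·C·C·CB·BCA·CB·C·CB·CB·C·CB·C·CB·CB·C·CB·CB·C·CB·C·CB·C·CB·CB·CB·C·C·CB·BCA·DB·C·CB·CB·C·CB·C·CB
    A ↦ BCA
    B ↦ C
    C ↦ CB
    D ↦ DB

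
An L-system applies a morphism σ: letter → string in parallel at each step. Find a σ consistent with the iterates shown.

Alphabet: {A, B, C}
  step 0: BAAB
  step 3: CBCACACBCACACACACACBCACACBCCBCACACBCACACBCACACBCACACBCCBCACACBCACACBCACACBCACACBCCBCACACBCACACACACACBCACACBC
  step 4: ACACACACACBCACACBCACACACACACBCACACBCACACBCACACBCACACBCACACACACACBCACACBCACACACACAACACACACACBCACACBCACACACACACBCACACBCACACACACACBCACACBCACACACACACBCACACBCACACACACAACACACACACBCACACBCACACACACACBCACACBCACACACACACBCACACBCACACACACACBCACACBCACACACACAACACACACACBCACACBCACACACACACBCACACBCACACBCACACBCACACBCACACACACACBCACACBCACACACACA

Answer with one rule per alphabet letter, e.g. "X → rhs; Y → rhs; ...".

  step 3 ⇒ step 4: CBCACACBCACACACACACBCACACBCCBCACACBCACACBCACACBCACACBCCBCACACBCACACBCACACBCACACBCCBCACACBCACACACACACBCACACBC ⇒ ACA·CAC·ACA·CBC·ACA·CBC·ACA·CAC·ACA·CBC·ACA·CBC·ACA·CBC·ACA·CBC·ACA·CBC·ACA·CAC·ACA·CBC·ACA·CBC·ACA·CAC·ACA·ACA·CAC·ACA·CBC·ACA·CBC·ACA·CAC·ACA·CBC·ACA·CBC·ACA·CAC·ACA·CBC·ACA·CBC·ACA·CAC·ACA·CBC·ACA·CBC·ACA·CAC·ACA·ACA·CAC·ACA·CBC·ACA·CBC·ACA·CAC·ACA·CBC·ACA·CBC·ACA·CAC·ACA·CBC·ACA·CBC·ACA·CAC·ACA·CBC·ACA·CBC·ACA·CAC·ACA·ACA·CAC·ACA·CBC·ACA·CBC·ACA·CAC·ACA·CBC·ACA·CBC·ACA·CBC·ACA·CBC·ACA·CBC·ACA·CAC·ACA·CBC·ACA·CBC·ACA·CAC·ACA
    A ↦ CBC
    B ↦ CAC
    C ↦ ACA

A->CBC, B->CAC, C->ACA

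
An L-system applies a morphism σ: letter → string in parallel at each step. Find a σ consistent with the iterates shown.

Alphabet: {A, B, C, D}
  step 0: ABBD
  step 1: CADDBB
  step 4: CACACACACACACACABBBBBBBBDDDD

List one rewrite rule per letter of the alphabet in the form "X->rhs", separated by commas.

  step 0 ⇒ step 1: ABBD ⇒ CA·D·D·BB
    A ↦ CA
    B ↦ D
    D ↦ BB
    C ↦ CA  (constrained at step 1)

A->CA, B->D, C->CA, D->BB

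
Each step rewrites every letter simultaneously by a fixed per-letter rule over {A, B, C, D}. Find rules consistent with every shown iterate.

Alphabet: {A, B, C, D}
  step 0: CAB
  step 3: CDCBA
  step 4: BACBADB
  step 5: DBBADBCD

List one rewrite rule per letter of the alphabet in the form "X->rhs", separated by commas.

A->B, B->D, C->BA, D->C

  step 4 ⇒ step 5: BACBADB ⇒ D·B·BA·D·B·C·D
    A ↦ B
    B ↦ D
    C ↦ BA
    D ↦ C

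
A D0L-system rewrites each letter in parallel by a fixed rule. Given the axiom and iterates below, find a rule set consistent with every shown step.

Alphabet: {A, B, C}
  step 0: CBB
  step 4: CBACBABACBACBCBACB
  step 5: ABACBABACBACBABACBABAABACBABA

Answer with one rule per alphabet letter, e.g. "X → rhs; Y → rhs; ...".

  step 4 ⇒ step 5: CBACBABACBACBCBACB ⇒ AB·A·CB·AB·A·CB·A·CB·AB·A·CB·AB·A·AB·A·CB·AB·A
    A ↦ CB
    B ↦ A
    C ↦ AB

A->CB, B->A, C->AB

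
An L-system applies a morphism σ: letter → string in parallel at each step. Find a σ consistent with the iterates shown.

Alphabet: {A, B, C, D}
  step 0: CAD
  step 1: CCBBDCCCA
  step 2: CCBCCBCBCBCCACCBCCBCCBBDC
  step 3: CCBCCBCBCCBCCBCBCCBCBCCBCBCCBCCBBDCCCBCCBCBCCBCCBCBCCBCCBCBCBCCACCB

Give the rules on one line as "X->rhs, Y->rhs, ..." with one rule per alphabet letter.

A->BDC, B->CB, C->CCB, D->CCA

  step 2 ⇒ step 3: CCBCCBCBCBCCACCBCCBCCBBDC ⇒ CCB·CCB·CB·CCB·CCB·CB·CCB·CB·CCB·CB·CCB·CCB·BDC·CCB·CCB·CB·CCB·CCB·CB·CCB·CCB·CB·CB·CCA·CCB
    A ↦ BDC
    B ↦ CB
    C ↦ CCB
    D ↦ CCA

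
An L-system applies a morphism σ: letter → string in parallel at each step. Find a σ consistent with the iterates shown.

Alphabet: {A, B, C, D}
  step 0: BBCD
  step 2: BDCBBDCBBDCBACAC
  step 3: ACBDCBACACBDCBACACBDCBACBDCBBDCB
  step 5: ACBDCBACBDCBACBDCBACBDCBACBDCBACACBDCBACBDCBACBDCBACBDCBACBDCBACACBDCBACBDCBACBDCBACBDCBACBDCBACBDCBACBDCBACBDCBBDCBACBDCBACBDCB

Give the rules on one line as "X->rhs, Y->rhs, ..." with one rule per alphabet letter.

A->B, B->AC, C->DCB, D->B

  step 2 ⇒ step 3: BDCBBDCBBDCBACAC ⇒ AC·B·DCB·AC·AC·B·DCB·AC·AC·B·DCB·AC·B·DCB·B·DCB
    A ↦ B
    B ↦ AC
    C ↦ DCB
    D ↦ B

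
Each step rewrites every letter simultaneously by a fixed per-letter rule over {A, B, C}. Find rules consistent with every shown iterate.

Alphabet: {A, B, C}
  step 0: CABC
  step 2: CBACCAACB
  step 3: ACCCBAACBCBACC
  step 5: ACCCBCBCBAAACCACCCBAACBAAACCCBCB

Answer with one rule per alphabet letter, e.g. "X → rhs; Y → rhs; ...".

A->CB, B->CC, C->A

  step 2 ⇒ step 3: CBACCAACB ⇒ A·CC·CB·A·A·CB·CB·A·CC
    A ↦ CB
    B ↦ CC
    C ↦ A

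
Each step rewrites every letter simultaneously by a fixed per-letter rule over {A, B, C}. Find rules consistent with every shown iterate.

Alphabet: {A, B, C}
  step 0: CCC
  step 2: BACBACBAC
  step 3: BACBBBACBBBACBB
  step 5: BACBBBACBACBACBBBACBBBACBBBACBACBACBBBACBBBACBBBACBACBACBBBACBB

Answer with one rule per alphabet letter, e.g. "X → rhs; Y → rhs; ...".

A->B, B->BAC, C->B

  step 2 ⇒ step 3: BACBACBAC ⇒ BAC·B·B·BAC·B·B·BAC·B·B
    A ↦ B
    B ↦ BAC
    C ↦ B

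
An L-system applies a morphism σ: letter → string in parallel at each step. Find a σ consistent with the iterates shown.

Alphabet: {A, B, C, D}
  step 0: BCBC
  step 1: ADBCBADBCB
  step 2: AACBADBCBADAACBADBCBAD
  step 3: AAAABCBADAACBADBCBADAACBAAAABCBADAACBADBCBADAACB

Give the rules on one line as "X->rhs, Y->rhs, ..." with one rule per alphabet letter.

  step 2 ⇒ step 3: AACBADBCBADAACBADBCBAD ⇒ AA·AA·BCB·AD·AA·CB·AD·BCB·AD·AA·CB·AA·AA·BCB·AD·AA·CB·AD·BCB·AD·AA·CB
    A ↦ AA
    B ↦ AD
    C ↦ BCB
    D ↦ CB

A->AA, B->AD, C->BCB, D->CB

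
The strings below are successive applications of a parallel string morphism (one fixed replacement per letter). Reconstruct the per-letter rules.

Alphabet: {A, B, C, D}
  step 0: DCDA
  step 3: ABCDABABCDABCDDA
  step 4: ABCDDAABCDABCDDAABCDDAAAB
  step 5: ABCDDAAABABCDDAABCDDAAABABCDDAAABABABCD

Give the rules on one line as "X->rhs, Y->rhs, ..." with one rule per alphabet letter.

  step 4 ⇒ step 5: ABCDDAABCDABCDDAABCDDAAAB ⇒ AB·CD·D·A·A·AB·AB·CD·D·A·AB·CD·D·A·A·AB·AB·CD·D·A·A·AB·AB·AB·CD
    A ↦ AB
    B ↦ CD
    C ↦ D
    D ↦ A

A->AB, B->CD, C->D, D->A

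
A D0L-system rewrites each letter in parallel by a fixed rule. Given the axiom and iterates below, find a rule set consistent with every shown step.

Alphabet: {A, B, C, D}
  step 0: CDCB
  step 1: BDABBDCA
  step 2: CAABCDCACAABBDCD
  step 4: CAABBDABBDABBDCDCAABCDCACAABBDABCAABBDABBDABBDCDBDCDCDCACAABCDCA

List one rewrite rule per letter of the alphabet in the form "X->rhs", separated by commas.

  step 1 ⇒ step 2: BDABBDCA ⇒ CA·AB·CD·CA·CA·AB·BD·CD
    A ↦ CD
    B ↦ CA
    C ↦ BD
    D ↦ AB

A->CD, B->CA, C->BD, D->AB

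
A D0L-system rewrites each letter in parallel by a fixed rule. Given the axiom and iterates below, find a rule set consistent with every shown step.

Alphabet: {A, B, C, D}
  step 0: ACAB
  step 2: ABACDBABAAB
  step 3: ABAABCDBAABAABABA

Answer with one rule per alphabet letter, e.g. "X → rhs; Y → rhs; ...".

  step 2 ⇒ step 3: ABACDBABAAB ⇒ AB·A·AB·CD·B·A·AB·A·AB·AB·A
    A ↦ AB
    B ↦ A
    C ↦ CD
    D ↦ B

A->AB, B->A, C->CD, D->B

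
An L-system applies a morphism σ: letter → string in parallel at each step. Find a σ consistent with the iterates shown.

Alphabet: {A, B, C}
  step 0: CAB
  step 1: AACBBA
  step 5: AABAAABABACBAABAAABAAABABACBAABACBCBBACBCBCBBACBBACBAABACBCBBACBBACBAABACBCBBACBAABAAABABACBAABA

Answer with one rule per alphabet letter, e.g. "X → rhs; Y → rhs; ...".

  step 0 ⇒ step 1: CAB ⇒ AA·CB·BA
    A ↦ CB
    B ↦ BA
    C ↦ AA

A->CB, B->BA, C->AA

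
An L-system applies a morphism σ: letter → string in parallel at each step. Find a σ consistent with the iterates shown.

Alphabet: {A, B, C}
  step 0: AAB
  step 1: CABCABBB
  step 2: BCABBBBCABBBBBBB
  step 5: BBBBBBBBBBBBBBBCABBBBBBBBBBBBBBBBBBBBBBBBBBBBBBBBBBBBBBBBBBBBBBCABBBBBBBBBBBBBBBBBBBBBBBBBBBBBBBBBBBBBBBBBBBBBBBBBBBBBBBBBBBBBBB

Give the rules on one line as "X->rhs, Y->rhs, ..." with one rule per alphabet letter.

  step 1 ⇒ step 2: CABCABBB ⇒ B·CAB·BB·B·CAB·BB·BB·BB
    A ↦ CAB
    B ↦ BB
    C ↦ B

A->CAB, B->BB, C->B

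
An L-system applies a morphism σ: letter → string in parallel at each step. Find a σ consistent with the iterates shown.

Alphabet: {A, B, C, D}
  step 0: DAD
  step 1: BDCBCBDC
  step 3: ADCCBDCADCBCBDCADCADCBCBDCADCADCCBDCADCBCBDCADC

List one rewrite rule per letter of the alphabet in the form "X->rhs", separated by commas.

A->BC, B->C, C->ADC, D->BDC

  step 0 ⇒ step 1: DAD ⇒ BDC·BC·BDC
    A ↦ BC
    D ↦ BDC
    B ↦ C  (constrained at step 1)
    C ↦ ADC  (constrained at step 1)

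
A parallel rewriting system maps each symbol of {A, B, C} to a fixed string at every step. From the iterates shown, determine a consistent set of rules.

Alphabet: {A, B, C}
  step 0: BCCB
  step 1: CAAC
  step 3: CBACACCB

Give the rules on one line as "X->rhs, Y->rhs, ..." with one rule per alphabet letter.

A->CB, B->C, C->A

  step 0 ⇒ step 1: BCCB ⇒ C·A·A·C
    B ↦ C
    C ↦ A
    A ↦ CB  (constrained at step 1)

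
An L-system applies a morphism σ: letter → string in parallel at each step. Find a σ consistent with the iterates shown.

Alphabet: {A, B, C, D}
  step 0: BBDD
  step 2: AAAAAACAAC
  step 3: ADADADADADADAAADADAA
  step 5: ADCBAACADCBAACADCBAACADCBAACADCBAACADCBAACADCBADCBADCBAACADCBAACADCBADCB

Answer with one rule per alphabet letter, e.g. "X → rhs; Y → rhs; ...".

  step 2 ⇒ step 3: AAAAAACAAC ⇒ AD·AD·AD·AD·AD·AD·AA·AD·AD·AA
    A ↦ AD
    C ↦ AA
    B ↦ C  (constrained at step 0)
    D ↦ CB  (constrained at step 0)

A->AD, B->C, C->AA, D->CB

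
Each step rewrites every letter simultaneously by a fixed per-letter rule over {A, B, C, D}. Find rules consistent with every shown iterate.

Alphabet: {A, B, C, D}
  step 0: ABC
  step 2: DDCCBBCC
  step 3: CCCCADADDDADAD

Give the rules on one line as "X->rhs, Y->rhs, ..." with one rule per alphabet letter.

  step 2 ⇒ step 3: DDCCBBCC ⇒ CC·CC·AD·AD·D·D·AD·AD
    B ↦ D
    C ↦ AD
    D ↦ CC
    A ↦ BB  (constrained at step 0)

A->BB, B->D, C->AD, D->CC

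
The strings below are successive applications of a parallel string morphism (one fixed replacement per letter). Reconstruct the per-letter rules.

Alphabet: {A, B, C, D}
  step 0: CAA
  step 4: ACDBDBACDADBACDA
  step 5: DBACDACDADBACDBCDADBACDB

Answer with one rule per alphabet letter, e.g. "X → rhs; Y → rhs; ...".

A->DB, B->DA, C->A, D->C

  step 4 ⇒ step 5: ACDBDBACDADBACDA ⇒ DB·A·C·DA·C·DA·DB·A·C·DB·C·DA·DB·A·C·DB
    A ↦ DB
    B ↦ DA
    C ↦ A
    D ↦ C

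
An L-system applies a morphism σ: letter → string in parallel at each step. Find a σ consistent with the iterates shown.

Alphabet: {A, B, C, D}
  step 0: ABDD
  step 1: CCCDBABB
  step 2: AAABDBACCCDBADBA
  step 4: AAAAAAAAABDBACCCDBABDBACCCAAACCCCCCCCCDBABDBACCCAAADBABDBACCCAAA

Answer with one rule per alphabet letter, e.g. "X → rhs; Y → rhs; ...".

A->CCC, B->DBA, C->A, D->B

  step 1 ⇒ step 2: CCCDBABB ⇒ A·A·A·B·DBA·CCC·DBA·DBA
    A ↦ CCC
    B ↦ DBA
    C ↦ A
    D ↦ B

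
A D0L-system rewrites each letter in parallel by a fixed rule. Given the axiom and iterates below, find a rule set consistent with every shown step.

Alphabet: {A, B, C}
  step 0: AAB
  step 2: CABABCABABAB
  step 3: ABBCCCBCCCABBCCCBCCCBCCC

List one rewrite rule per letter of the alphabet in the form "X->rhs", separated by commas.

A->BCC, B->C, C->AB

  step 2 ⇒ step 3: CABABCABABAB ⇒ AB·BCC·C·BCC·C·AB·BCC·C·BCC·C·BCC·C
    A ↦ BCC
    B ↦ C
    C ↦ AB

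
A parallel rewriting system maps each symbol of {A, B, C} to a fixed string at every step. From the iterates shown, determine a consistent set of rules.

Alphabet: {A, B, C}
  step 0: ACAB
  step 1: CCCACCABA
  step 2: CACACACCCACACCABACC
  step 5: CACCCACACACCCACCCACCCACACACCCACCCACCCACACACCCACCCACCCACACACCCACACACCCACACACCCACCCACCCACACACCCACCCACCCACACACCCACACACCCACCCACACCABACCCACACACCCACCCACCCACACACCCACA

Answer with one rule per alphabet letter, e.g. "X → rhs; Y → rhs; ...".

  step 1 ⇒ step 2: CCCACCABA ⇒ CA·CA·CA·CC·CA·CA·CC·ABA·CC
    A ↦ CC
    B ↦ ABA
    C ↦ CA

A->CC, B->ABA, C->CA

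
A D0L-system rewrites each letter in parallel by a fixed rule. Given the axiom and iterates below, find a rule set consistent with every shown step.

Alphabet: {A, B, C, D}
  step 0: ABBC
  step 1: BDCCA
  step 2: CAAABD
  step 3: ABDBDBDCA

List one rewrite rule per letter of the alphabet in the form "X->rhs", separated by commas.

A->BD, B->C, C->A, D->A

  step 2 ⇒ step 3: CAAABD ⇒ A·BD·BD·BD·C·A
    A ↦ BD
    B ↦ C
    C ↦ A
    D ↦ A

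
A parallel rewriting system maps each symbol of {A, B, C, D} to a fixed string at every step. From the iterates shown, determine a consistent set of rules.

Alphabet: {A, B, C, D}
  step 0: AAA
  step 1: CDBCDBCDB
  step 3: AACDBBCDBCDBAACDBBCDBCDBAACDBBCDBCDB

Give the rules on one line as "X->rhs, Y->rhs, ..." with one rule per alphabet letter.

A->CDB, B->AA, C->B, D->AC

  step 0 ⇒ step 1: AAA ⇒ CDB·CDB·CDB
    A ↦ CDB
    B ↦ AA  (constrained at step 1)
    C ↦ B  (constrained at step 1)
    D ↦ AC  (constrained at step 1)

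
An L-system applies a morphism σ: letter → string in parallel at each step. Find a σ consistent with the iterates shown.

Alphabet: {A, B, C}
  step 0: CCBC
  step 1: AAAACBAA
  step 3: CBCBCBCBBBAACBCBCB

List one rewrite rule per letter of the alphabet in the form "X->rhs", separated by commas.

A->B, B->CB, C->AA

  step 0 ⇒ step 1: CCBC ⇒ AA·AA·CB·AA
    B ↦ CB
    C ↦ AA
    A ↦ B  (constrained at step 1)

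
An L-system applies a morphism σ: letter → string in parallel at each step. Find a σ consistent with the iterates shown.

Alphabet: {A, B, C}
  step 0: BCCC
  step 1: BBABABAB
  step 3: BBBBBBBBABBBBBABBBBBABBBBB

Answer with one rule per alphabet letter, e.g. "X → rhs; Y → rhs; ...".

A->C, B->BB, C->AB

  step 0 ⇒ step 1: BCCC ⇒ BB·AB·AB·AB
    B ↦ BB
    C ↦ AB
    A ↦ C  (constrained at step 1)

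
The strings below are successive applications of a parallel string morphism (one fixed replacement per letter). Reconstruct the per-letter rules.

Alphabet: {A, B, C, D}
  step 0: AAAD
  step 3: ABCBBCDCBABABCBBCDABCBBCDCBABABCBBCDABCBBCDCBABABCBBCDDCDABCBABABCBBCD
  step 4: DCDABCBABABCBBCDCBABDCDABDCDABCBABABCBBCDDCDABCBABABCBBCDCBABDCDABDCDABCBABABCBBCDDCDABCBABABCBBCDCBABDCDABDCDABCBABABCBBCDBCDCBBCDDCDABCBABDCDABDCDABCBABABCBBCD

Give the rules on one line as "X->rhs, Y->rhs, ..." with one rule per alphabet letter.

A->DCD, B->AB, C->CB, D->BCD

  step 3 ⇒ step 4: ABCBBCDCBABABCBBCDABCBBCDCBABABCBBCDABCBBCDCBABABCBBCDDCDABCBABABCBBCD ⇒ DCD·AB·CB·AB·AB·CB·BCD·CB·AB·DCD·AB·DCD·AB·CB·AB·AB·CB·BCD·DCD·AB·CB·AB·AB·CB·BCD·CB·AB·DCD·AB·DCD·AB·CB·AB·AB·CB·BCD·DCD·AB·CB·AB·AB·CB·BCD·CB·AB·DCD·AB·DCD·AB·CB·AB·AB·CB·BCD·BCD·CB·BCD·DCD·AB·CB·AB·DCD·AB·DCD·AB·CB·AB·AB·CB·BCD
    A ↦ DCD
    B ↦ AB
    C ↦ CB
    D ↦ BCD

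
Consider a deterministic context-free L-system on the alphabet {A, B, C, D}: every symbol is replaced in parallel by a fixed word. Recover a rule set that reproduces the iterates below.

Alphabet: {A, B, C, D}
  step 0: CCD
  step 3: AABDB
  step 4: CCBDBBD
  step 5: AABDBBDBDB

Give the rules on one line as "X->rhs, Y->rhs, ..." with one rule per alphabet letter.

A->C, B->BD, C->A, D->B

  step 4 ⇒ step 5: CCBDBBD ⇒ A·A·BD·B·BD·BD·B
    B ↦ BD
    C ↦ A
    D ↦ B
  step 3 ⇒ step 4: AABDB ⇒ C·C·BD·B·BD
    A ↦ C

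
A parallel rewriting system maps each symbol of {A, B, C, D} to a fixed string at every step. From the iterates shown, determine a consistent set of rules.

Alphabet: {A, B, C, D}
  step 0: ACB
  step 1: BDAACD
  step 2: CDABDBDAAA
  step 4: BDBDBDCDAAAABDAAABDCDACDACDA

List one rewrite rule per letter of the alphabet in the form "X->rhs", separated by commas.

  step 1 ⇒ step 2: BDAACD ⇒ CD·A·BD·BD·AA·A
    A ↦ BD
    B ↦ CD
    C ↦ AA
    D ↦ A

A->BD, B->CD, C->AA, D->A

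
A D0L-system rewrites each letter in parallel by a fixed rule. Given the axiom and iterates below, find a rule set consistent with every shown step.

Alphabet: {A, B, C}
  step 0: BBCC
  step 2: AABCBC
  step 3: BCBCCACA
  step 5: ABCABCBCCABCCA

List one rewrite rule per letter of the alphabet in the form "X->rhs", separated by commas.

A->BC, B->C, C->A

  step 2 ⇒ step 3: AABCBC ⇒ BC·BC·C·A·C·A
    A ↦ BC
    B ↦ C
    C ↦ A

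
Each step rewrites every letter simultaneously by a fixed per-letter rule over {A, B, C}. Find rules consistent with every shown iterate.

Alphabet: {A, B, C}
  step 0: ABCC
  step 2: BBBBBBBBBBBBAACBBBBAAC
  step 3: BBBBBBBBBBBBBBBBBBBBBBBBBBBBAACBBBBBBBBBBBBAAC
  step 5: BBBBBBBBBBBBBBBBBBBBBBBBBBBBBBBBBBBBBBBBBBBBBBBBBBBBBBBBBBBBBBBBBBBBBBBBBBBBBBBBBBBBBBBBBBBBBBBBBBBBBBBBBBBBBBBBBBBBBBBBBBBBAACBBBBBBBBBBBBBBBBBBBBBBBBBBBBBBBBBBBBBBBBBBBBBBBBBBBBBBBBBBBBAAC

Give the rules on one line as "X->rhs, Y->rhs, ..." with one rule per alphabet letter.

  step 2 ⇒ step 3: BBBBBBBBBBBBAACBBBBAAC ⇒ BB·BB·BB·BB·BB·BB·BB·BB·BB·BB·BB·BB·BB·BB·AAC·BB·BB·BB·BB·BB·BB·AAC
    A ↦ BB
    B ↦ BB
    C ↦ AAC

A->BB, B->BB, C->AAC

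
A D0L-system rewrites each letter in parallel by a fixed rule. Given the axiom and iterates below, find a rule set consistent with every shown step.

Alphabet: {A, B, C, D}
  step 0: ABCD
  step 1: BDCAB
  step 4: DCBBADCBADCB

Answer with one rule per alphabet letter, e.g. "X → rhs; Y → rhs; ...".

  step 0 ⇒ step 1: ABCD ⇒ B·DC·A·B
    A ↦ B
    B ↦ DC
    C ↦ A
    D ↦ B

A->B, B->DC, C->A, D->B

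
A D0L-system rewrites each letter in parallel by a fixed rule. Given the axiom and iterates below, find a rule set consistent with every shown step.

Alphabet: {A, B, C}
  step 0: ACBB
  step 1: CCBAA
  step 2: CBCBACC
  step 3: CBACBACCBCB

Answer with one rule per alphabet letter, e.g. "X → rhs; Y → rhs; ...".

  step 2 ⇒ step 3: CBCBACC ⇒ CB·A·CB·A·C·CB·CB
    A ↦ C
    B ↦ A
    C ↦ CB

A->C, B->A, C->CB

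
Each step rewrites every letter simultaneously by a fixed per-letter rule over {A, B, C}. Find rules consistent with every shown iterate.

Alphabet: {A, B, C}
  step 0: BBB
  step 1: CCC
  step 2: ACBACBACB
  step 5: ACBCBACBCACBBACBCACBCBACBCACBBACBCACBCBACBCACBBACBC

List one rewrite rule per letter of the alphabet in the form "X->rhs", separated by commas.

A->B, B->C, C->ACB

  step 1 ⇒ step 2: CCC ⇒ ACB·ACB·ACB
    C ↦ ACB
    A ↦ B  (constrained at step 2)
  step 0 ⇒ step 1: BBB ⇒ C·C·C
    B ↦ C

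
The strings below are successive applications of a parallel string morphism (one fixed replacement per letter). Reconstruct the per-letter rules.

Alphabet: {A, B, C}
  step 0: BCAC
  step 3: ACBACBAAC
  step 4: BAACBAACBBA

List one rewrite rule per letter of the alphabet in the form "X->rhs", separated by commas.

A->B, B->AC, C->A

  step 3 ⇒ step 4: ACBACBAAC ⇒ B·A·AC·B·A·AC·B·B·A
    A ↦ B
    B ↦ AC
    C ↦ A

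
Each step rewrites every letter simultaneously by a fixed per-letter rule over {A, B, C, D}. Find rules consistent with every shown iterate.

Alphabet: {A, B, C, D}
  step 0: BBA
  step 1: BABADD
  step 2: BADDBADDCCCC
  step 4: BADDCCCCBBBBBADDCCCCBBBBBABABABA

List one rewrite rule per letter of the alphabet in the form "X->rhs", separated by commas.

A->DD, B->BA, C->B, D->CC

  step 1 ⇒ step 2: BABADD ⇒ BA·DD·BA·DD·CC·CC
    A ↦ DD
    B ↦ BA
    D ↦ CC
    C ↦ B  (constrained at step 2)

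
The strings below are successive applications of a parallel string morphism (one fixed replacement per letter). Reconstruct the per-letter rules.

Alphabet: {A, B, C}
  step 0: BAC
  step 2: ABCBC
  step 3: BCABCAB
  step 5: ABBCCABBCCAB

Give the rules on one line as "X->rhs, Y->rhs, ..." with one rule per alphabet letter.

A->B, B->C, C->AB

  step 2 ⇒ step 3: ABCBC ⇒ B·C·AB·C·AB
    A ↦ B
    B ↦ C
    C ↦ AB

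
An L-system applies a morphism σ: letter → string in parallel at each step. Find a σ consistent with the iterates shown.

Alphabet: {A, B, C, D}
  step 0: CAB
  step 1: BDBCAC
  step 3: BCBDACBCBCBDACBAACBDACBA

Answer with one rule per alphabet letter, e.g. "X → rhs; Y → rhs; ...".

A->BC, B->AC, C->BD, D->BA

  step 0 ⇒ step 1: CAB ⇒ BD·BC·AC
    A ↦ BC
    B ↦ AC
    C ↦ BD
    D ↦ BA  (constrained at step 1)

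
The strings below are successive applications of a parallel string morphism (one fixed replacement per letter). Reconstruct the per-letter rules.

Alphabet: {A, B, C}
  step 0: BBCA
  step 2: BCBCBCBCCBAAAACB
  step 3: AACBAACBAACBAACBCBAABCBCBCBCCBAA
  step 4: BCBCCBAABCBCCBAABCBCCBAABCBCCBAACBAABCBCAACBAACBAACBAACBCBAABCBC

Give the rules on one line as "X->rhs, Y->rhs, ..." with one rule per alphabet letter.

  step 3 ⇒ step 4: AACBAACBAACBAACBCBAABCBCBCBCCBAA ⇒ BC·BC·CB·AA·BC·BC·CB·AA·BC·BC·CB·AA·BC·BC·CB·AA·CB·AA·BC·BC·AA·CB·AA·CB·AA·CB·AA·CB·CB·AA·BC·BC
    A ↦ BC
    B ↦ AA
    C ↦ CB

A->BC, B->AA, C->CB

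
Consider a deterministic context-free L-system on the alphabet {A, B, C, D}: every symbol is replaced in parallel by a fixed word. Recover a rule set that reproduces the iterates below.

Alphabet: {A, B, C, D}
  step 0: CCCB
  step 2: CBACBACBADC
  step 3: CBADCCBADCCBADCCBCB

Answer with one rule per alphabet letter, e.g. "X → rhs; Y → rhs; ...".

A->DC, B->A, C->CB, D->CB

  step 2 ⇒ step 3: CBACBACBADC ⇒ CB·A·DC·CB·A·DC·CB·A·DC·CB·CB
    A ↦ DC
    B ↦ A
    C ↦ CB
    D ↦ CB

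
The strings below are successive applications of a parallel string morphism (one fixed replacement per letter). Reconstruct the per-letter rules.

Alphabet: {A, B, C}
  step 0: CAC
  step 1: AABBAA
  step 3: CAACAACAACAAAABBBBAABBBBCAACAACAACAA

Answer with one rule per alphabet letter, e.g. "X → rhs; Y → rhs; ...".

  step 0 ⇒ step 1: CAC ⇒ AA·BB·AA
    A ↦ BB
    C ↦ AA
    B ↦ CAA  (constrained at step 1)

A->BB, B->CAA, C->AA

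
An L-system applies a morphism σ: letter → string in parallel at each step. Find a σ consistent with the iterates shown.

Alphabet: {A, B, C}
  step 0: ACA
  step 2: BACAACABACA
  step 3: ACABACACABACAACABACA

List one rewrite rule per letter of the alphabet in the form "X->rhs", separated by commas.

A->CA, B->A, C->BA

  step 2 ⇒ step 3: BACAACABACA ⇒ A·CA·BA·CA·CA·BA·CA·A·CA·BA·CA
    A ↦ CA
    B ↦ A
    C ↦ BA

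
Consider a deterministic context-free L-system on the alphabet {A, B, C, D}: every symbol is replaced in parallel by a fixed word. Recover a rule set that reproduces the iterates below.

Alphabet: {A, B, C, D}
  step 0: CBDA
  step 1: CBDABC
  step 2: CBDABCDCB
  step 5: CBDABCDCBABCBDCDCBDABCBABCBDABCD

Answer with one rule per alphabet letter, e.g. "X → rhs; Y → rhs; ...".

  step 1 ⇒ step 2: CBDABC ⇒ CB·D·AB·C·D·CB
    A ↦ C
    B ↦ D
    C ↦ CB
    D ↦ AB

A->C, B->D, C->CB, D->AB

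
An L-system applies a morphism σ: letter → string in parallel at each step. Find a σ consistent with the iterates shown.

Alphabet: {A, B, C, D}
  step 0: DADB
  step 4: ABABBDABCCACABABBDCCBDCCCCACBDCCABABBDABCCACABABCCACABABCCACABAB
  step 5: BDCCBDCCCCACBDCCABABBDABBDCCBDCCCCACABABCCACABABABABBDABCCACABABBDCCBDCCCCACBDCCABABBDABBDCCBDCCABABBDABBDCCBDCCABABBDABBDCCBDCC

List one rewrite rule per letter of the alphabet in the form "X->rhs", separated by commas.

  step 4 ⇒ step 5: ABABBDABCCACABABBDCCBDCCCCACBDCCABABBDABCCACABABCCACABABCCACABAB ⇒ BD·CC·BD·CC·CC·AC·BD·CC·AB·AB·BD·AB·BD·CC·BD·CC·CC·AC·AB·AB·CC·AC·AB·AB·AB·AB·BD·AB·CC·AC·AB·AB·BD·CC·BD·CC·CC·AC·BD·CC·AB·AB·BD·AB·BD·CC·BD·CC·AB·AB·BD·AB·BD·CC·BD·CC·AB·AB·BD·AB·BD·CC·BD·CC
    A ↦ BD
    B ↦ CC
    C ↦ AB
    D ↦ AC

A->BD, B->CC, C->AB, D->AC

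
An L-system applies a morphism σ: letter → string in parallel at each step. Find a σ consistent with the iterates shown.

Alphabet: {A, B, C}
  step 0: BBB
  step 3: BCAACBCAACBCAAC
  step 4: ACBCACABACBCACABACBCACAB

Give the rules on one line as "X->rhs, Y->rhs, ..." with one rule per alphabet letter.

A->CA, B->AC, C->B

  step 3 ⇒ step 4: BCAACBCAACBCAAC ⇒ AC·B·CA·CA·B·AC·B·CA·CA·B·AC·B·CA·CA·B
    A ↦ CA
    B ↦ AC
    C ↦ B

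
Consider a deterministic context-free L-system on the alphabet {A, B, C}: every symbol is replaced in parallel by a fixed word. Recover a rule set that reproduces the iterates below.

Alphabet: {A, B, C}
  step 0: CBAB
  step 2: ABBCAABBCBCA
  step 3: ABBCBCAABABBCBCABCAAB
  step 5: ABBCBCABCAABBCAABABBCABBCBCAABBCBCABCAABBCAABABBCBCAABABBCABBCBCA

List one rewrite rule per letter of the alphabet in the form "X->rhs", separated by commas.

A->AB, B->BC, C->A

  step 2 ⇒ step 3: ABBCAABBCBCA ⇒ AB·BC·BC·A·AB·AB·BC·BC·A·BC·A·AB
    A ↦ AB
    B ↦ BC
    C ↦ A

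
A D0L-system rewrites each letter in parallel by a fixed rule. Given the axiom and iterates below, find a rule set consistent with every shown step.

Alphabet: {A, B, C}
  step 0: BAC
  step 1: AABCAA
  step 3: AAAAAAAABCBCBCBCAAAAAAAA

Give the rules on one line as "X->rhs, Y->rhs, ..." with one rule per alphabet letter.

A->BC, B->AA, C->AA

  step 0 ⇒ step 1: BAC ⇒ AA·BC·AA
    A ↦ BC
    B ↦ AA
    C ↦ AA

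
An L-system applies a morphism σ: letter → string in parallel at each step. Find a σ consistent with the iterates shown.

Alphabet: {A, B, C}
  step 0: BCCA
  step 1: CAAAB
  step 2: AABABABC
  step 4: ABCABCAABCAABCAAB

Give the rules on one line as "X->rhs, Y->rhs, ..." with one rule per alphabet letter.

  step 1 ⇒ step 2: CAAAB ⇒ A·AB·AB·AB·C
    A ↦ AB
    B ↦ C
    C ↦ A

A->AB, B->C, C->A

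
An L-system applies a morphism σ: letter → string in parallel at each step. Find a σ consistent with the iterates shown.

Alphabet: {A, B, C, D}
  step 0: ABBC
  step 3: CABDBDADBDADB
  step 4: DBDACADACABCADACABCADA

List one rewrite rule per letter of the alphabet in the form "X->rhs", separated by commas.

  step 3 ⇒ step 4: CABDBDADBDADB ⇒ D·B·DA·CA·DA·CA·B·CA·DA·CA·B·CA·DA
    A ↦ B
    B ↦ DA
    C ↦ D
    D ↦ CA

A->B, B->DA, C->D, D->CA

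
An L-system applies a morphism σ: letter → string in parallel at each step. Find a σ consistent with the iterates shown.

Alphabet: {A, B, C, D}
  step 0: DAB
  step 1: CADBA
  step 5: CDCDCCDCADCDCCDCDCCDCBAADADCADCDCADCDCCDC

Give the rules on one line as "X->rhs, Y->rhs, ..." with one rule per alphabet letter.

  step 0 ⇒ step 1: DAB ⇒ C·AD·BA
    A ↦ AD
    B ↦ BA
    D ↦ C
    C ↦ DC  (constrained at step 1)

A->AD, B->BA, C->DC, D->C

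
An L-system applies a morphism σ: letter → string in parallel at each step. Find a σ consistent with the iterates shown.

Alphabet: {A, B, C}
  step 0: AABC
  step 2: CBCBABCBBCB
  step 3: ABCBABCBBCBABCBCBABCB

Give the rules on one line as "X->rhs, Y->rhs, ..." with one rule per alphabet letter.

  step 2 ⇒ step 3: CBCBABCBBCB ⇒ AB·CB·AB·CB·B·CB·AB·CB·CB·AB·CB
    A ↦ B
    B ↦ CB
    C ↦ AB

A->B, B->CB, C->AB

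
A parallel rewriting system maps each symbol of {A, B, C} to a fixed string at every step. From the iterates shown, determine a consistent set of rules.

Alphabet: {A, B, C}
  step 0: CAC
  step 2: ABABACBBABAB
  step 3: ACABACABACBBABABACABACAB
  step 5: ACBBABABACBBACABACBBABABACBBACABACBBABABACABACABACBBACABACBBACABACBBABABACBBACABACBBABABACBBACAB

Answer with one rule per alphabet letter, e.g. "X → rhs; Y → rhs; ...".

  step 2 ⇒ step 3: ABABACBBABAB ⇒ AC·AB·AC·AB·AC·BB·AB·AB·AC·AB·AC·AB
    A ↦ AC
    B ↦ AB
    C ↦ BB

A->AC, B->AB, C->BB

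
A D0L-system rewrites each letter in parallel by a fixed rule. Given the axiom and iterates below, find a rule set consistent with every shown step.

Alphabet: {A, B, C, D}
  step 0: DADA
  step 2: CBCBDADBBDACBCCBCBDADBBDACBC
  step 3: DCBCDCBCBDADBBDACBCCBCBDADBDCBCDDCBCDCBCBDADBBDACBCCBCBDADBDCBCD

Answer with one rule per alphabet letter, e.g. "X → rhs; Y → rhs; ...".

A->DB, B->CBC, C->D, D->BDA

  step 2 ⇒ step 3: CBCBDADBBDACBCCBCBDADBBDACBC ⇒ D·CBC·D·CBC·BDA·DB·BDA·CBC·CBC·BDA·DB·D·CBC·D·D·CBC·D·CBC·BDA·DB·BDA·CBC·CBC·BDA·DB·D·CBC·D
    A ↦ DB
    B ↦ CBC
    C ↦ D
    D ↦ BDA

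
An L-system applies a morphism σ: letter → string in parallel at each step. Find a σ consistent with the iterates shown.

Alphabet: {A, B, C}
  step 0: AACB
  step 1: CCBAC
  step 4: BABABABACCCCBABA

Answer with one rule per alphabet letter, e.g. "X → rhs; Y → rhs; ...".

  step 0 ⇒ step 1: AACB ⇒ C·C·BA·C
    A ↦ C
    B ↦ C
    C ↦ BA

A->C, B->C, C->BA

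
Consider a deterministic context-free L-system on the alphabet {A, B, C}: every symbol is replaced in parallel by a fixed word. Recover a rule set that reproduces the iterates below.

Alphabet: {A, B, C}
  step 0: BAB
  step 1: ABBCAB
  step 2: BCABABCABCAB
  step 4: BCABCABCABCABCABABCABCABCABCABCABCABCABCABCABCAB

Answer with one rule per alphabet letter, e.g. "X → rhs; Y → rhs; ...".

  step 1 ⇒ step 2: ABBCAB ⇒ BC·AB·AB·CA·BC·AB
    A ↦ BC
    B ↦ AB
    C ↦ CA

A->BC, B->AB, C->CA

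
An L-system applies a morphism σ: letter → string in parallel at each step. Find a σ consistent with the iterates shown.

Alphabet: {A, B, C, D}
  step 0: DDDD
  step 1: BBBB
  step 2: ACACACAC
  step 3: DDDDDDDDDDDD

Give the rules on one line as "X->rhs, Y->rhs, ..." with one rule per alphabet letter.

A->D, B->AC, C->DD, D->B

  step 2 ⇒ step 3: ACACACAC ⇒ D·DD·D·DD·D·DD·D·DD
    A ↦ D
    C ↦ DD
  step 1 ⇒ step 2: BBBB ⇒ AC·AC·AC·AC
    B ↦ AC
  step 0 ⇒ step 1: DDDD ⇒ B·B·B·B
    D ↦ B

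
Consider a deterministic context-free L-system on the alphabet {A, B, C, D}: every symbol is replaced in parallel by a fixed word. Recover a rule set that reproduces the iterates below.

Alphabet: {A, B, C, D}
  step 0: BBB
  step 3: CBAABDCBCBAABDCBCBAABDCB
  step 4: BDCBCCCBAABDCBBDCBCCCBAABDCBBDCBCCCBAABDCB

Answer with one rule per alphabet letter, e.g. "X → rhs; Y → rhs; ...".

  step 3 ⇒ step 4: CBAABDCBCBAABDCBCBAABDCB ⇒ BD·CB·C·C·CB·AA·BD·CB·BD·CB·C·C·CB·AA·BD·CB·BD·CB·C·C·CB·AA·BD·CB
    A ↦ C
    B ↦ CB
    C ↦ BD
    D ↦ AA

A->C, B->CB, C->BD, D->AA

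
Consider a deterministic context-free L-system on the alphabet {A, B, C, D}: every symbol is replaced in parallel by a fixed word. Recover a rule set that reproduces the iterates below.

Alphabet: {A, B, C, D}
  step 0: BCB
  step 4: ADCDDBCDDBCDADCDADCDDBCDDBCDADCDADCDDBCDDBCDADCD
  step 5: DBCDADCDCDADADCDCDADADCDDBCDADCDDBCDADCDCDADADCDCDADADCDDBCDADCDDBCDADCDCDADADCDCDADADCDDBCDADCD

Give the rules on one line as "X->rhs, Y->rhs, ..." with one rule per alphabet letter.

A->DB, B->AD, C->AD, D->CD

  step 4 ⇒ step 5: ADCDDBCDDBCDADCDADCDDBCDDBCDADCDADCDDBCDDBCDADCD ⇒ DB·CD·AD·CD·CD·AD·AD·CD·CD·AD·AD·CD·DB·CD·AD·CD·DB·CD·AD·CD·CD·AD·AD·CD·CD·AD·AD·CD·DB·CD·AD·CD·DB·CD·AD·CD·CD·AD·AD·CD·CD·AD·AD·CD·DB·CD·AD·CD
    A ↦ DB
    B ↦ AD
    C ↦ AD
    D ↦ CD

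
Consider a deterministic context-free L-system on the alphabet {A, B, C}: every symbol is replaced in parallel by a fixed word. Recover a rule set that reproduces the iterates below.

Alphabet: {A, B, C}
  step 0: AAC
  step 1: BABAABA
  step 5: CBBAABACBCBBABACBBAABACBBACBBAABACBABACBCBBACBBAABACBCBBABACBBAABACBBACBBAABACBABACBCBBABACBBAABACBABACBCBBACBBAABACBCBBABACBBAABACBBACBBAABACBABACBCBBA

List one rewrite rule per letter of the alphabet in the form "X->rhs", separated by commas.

  step 0 ⇒ step 1: AAC ⇒ BA·BA·ABA
    A ↦ BA
    C ↦ ABA
    B ↦ CB  (constrained at step 1)

A->BA, B->CB, C->ABA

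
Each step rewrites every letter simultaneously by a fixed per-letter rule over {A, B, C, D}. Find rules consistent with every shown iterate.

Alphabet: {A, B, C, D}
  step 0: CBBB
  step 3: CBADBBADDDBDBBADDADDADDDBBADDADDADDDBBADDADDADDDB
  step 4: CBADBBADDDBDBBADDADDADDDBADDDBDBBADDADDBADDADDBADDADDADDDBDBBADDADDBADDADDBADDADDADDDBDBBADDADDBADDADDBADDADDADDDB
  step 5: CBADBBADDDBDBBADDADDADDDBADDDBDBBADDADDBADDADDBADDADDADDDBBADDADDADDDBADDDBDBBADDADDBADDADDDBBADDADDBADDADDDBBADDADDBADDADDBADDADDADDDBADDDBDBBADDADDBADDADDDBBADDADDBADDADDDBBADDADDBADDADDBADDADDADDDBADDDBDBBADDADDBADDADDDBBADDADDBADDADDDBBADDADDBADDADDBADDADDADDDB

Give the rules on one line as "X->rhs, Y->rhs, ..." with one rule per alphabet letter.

  step 4 ⇒ step 5: CBADBBADDDBDBBADDADDADDDBADDDBDBBADDADDBADDADDBADDADDADDDBDBBADDADDBADDADDBADDADDADDDBDBBADDADDBADDADDBADDADDADDDB ⇒ CBA·DB·B·ADD·DB·DB·B·ADD·ADD·ADD·DB·ADD·DB·DB·B·ADD·ADD·B·ADD·ADD·B·ADD·ADD·ADD·DB·B·ADD·ADD·ADD·DB·ADD·DB·DB·B·ADD·ADD·B·ADD·ADD·DB·B·ADD·ADD·B·ADD·ADD·DB·B·ADD·ADD·B·ADD·ADD·B·ADD·ADD·ADD·DB·ADD·DB·DB·B·ADD·ADD·B·ADD·ADD·DB·B·ADD·ADD·B·ADD·ADD·DB·B·ADD·ADD·B·ADD·ADD·B·ADD·ADD·ADD·DB·ADD·DB·DB·B·ADD·ADD·B·ADD·ADD·DB·B·ADD·ADD·B·ADD·ADD·DB·B·ADD·ADD·B·ADD·ADD·B·ADD·ADD·ADD·DB
    A ↦ B
    B ↦ DB
    C ↦ CBA
    D ↦ ADD

A->B, B->DB, C->CBA, D->ADD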